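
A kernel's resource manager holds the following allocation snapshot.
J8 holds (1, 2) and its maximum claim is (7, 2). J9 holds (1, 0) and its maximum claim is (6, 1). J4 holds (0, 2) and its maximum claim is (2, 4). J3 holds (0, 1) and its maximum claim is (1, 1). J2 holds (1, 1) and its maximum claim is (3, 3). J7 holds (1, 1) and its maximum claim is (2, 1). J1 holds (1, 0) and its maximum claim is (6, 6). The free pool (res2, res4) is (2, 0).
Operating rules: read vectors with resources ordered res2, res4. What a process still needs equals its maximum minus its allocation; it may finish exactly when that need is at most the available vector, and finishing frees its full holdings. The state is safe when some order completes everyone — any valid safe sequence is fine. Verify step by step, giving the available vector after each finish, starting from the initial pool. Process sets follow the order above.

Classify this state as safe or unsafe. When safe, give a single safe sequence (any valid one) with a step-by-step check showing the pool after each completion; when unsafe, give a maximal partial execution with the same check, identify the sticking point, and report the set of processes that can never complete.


UNSAFE.
Key observation: the pool after J3, J7, J2, J4 is (4, 5); every surviving request exceeds it in res2, so progress ends there.
A maximal execution: J3, J7, J2, J4 — then nothing else fits. Walking it through:
  pool = (2, 0)
  run J3 (needs (1, 0), free (2, 0)); after release of (0, 1) the pool is (2, 1)
  run J7 (needs (1, 0), free (2, 1)); after release of (1, 1) the pool is (3, 2)
  run J2 (needs (2, 2), free (3, 2)); after release of (1, 1) the pool is (4, 3)
  run J4 (needs (2, 2), free (4, 3)); after release of (0, 2) the pool is (4, 5)
  J8 cannot run: need (6, 0) vs free (4, 5) (insufficient res2)
  J9 cannot run: need (5, 1) vs free (4, 5) (insufficient res2)
  J1 cannot run: need (5, 6) vs free (4, 5) (insufficient res2 and res4)
Permanently blocked: J8, J9 and J1.


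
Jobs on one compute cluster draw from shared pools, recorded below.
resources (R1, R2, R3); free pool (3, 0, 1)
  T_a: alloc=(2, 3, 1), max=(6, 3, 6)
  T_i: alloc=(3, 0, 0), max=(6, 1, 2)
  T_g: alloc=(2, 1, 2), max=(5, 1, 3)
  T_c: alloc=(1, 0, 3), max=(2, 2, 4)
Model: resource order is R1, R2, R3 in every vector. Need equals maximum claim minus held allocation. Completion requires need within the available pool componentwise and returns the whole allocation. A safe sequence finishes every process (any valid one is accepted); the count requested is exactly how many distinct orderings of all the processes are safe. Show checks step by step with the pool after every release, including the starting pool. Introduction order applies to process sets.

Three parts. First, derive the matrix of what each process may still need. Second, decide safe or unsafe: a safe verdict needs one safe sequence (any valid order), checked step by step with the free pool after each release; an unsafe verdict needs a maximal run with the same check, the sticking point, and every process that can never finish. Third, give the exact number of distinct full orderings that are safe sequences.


(1) Remaining need (order R1, R2, R3):
  T_a: (4, 0, 5)
  T_i: (3, 1, 2)
  T_g: (3, 0, 1)
  T_c: (1, 2, 1)
(2) UNSAFE.
Key observation: after T_g, T_i the pool peaks at (8, 1, 3), and each blocked process is short somewhere: T_a on R3; T_c on R2.
The run T_g, T_i cannot be extended any further. Check, step by step:
  pool = (3, 0, 1)
  T_g needs (3, 0, 1) <= (3, 0, 1) -> finishes; pool += (2, 1, 2) = (5, 1, 3)
  T_i needs (3, 1, 2) <= (5, 1, 3) -> finishes; pool += (3, 0, 0) = (8, 1, 3)
  blocked: T_a wants (4, 0, 5), pool (8, 1, 3) — not enough R3
  blocked: T_c wants (1, 2, 1), pool (8, 1, 3) — not enough R2
Never able to finish: T_a and T_c.
(3) Exactly 0 of the possible complete orderings are safe sequences.


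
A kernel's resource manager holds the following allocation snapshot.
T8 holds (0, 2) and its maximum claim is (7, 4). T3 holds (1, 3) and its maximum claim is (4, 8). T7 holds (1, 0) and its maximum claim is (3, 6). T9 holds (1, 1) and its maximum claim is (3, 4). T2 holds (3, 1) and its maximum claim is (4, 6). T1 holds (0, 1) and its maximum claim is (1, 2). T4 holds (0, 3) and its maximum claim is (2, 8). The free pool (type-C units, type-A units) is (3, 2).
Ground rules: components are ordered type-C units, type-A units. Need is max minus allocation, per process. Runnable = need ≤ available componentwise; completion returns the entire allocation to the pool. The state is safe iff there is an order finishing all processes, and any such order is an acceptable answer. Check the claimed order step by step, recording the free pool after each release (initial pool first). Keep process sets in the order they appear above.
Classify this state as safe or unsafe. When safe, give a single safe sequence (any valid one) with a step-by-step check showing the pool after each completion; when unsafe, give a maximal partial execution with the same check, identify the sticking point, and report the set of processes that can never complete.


UNSAFE.
Key observation: after T1, T9 the pool peaks at (4, 4), and each blocked process is short somewhere: T8 on type-C units; T3 on type-A units; T7 on type-A units; T2 on type-A units; T4 on type-A units.
The run T1, T9 cannot be extended any further. Step-by-step check:
  pool = (3, 2)
  T1: need (1, 1) fits (3, 2); releases (0, 1), pool now (3, 3)
  T9: need (2, 3) fits (3, 3); releases (1, 1), pool now (4, 4)
  T8 cannot run: need (7, 2) vs free (4, 4) (insufficient type-C units)
  T3 cannot run: need (3, 5) vs free (4, 4) (insufficient type-A units)
  T7 cannot run: need (2, 6) vs free (4, 4) (insufficient type-A units)
  T2 cannot run: need (1, 5) vs free (4, 4) (insufficient type-A units)
  T4 cannot run: need (2, 5) vs free (4, 4) (insufficient type-A units)
Processes that can never finish: T8, T3, T7, T2 and T4.


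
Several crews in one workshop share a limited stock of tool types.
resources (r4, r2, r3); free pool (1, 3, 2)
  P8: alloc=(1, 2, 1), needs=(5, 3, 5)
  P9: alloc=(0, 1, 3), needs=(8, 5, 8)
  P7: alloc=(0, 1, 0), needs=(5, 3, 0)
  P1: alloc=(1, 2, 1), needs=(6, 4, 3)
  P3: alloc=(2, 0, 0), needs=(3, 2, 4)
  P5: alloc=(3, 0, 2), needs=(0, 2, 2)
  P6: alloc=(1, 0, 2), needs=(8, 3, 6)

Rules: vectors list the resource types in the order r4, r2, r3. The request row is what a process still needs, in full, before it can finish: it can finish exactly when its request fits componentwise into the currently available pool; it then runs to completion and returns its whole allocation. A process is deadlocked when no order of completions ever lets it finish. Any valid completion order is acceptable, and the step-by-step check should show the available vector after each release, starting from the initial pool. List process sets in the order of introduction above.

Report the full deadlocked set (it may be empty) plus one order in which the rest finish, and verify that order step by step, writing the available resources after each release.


No process is deadlocked.
Key observation: the pool covers P5 at once, and every later process fits after earlier releases.
One completion order for the rest: P5, P3, P7, P1, P8, P6, P9. Verifying each step:
  pool = (1, 3, 2)
  run P5 (needs (0, 2, 2), free (1, 3, 2)); after release of (3, 0, 2) the pool is (4, 3, 4)
  run P3 (needs (3, 2, 4), free (4, 3, 4)); after release of (2, 0, 0) the pool is (6, 3, 4)
  run P7 (needs (5, 3, 0), free (6, 3, 4)); after release of (0, 1, 0) the pool is (6, 4, 4)
  run P1 (needs (6, 4, 3), free (6, 4, 4)); after release of (1, 2, 1) the pool is (7, 6, 5)
  run P8 (needs (5, 3, 5), free (7, 6, 5)); after release of (1, 2, 1) the pool is (8, 8, 6)
  run P6 (needs (8, 3, 6), free (8, 8, 6)); after release of (1, 0, 2) the pool is (9, 8, 8)
  run P9 (needs (8, 5, 8), free (9, 8, 8)); after release of (0, 1, 3) the pool is (9, 9, 11)


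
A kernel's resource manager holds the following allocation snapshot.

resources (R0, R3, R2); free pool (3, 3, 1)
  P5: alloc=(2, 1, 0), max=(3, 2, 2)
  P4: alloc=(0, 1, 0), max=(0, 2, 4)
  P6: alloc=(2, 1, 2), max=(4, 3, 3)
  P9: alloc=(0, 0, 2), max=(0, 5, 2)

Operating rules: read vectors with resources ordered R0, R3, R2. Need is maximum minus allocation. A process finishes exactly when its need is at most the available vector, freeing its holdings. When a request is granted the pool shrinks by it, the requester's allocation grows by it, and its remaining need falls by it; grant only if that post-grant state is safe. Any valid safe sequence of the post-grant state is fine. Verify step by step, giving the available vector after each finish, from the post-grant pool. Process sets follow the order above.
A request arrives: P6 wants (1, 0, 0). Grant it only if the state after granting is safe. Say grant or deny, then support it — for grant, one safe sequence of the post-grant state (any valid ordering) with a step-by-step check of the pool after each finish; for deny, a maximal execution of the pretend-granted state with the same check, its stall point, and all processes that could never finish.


GRANT: granting preserves safety; a valid post-grant sequence is P6, P5, P9, P4.
Key observation: post-grant, (2, 3, 1) remains, and an order beginning with P6 completes everyone.
Verifying the post-grant state step by step:
  pool = (2, 3, 1)
  run P6 (needs (1, 2, 1), free (2, 3, 1)); after release of (3, 1, 2) the pool is (5, 4, 3)
  run P5 (needs (1, 1, 2), free (5, 4, 3)); after release of (2, 1, 0) the pool is (7, 5, 3)
  run P9 (needs (0, 5, 0), free (7, 5, 3)); after release of (0, 0, 2) the pool is (7, 5, 5)
  run P4 (needs (0, 1, 4), free (7, 5, 5)); after release of (0, 1, 0) the pool is (7, 6, 5)


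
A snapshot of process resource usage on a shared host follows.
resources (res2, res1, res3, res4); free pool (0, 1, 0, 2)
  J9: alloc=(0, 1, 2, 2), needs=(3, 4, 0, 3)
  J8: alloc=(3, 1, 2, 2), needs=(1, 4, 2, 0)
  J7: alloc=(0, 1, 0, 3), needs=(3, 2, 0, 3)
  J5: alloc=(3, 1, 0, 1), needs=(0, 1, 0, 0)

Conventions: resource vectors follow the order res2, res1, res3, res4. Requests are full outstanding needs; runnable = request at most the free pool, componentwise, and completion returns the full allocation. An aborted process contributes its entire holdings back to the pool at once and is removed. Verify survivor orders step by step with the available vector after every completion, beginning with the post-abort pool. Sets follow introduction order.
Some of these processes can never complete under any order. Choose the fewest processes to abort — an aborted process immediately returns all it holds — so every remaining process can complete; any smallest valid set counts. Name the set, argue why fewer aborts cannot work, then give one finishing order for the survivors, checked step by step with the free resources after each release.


Minimum abort set: J9.
Key observation: J8 had no path to completion before; after the abort of J9 ((0, 1, 2, 2) returned), step 3 is where it fits.
Why nothing smaller works: aborting no one leaves the state deadlocked as given.
The survivors complete as J5, J7, J8. Walking it through (starting from the post-abort pool):
  pool = (0, 2, 2, 4)
  J5 needs (0, 1, 0, 0) <= (0, 2, 2, 4) -> finishes; pool += (3, 1, 0, 1) = (3, 3, 2, 5)
  J7 needs (3, 2, 0, 3) <= (3, 3, 2, 5) -> finishes; pool += (0, 1, 0, 3) = (3, 4, 2, 8)
  J8 needs (1, 4, 2, 0) <= (3, 4, 2, 8) -> finishes; pool += (3, 1, 2, 2) = (6, 5, 4, 10)


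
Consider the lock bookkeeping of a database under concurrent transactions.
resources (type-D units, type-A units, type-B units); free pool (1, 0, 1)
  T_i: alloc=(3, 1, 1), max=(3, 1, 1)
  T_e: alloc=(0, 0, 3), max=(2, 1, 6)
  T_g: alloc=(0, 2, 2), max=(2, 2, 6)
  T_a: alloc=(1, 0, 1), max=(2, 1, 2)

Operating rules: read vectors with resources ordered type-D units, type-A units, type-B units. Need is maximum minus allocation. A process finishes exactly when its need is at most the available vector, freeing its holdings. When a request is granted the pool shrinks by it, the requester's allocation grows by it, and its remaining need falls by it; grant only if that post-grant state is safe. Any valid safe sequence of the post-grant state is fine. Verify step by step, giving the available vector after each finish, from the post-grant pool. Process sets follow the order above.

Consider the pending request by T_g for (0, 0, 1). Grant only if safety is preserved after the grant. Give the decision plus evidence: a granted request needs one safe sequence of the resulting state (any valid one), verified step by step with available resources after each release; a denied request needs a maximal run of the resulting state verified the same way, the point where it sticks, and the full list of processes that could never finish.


DENY: after the grant no complete ordering would exist.
Key observation: even finishing T_i, T_a leaves just (5, 1, 2) free — too little type-B units for any of the remaining processes.
After a pretend grant, a maximal execution: T_i, T_a — then nothing else fits. Step-by-step check:
  pool = (1, 0, 0)
  T_i needs (0, 0, 0) <= (1, 0, 0) -> finishes; pool += (3, 1, 1) = (4, 1, 1)
  T_a needs (1, 1, 1) <= (4, 1, 1) -> finishes; pool += (1, 0, 1) = (5, 1, 2)
  T_e cannot run: need (2, 1, 3) vs free (5, 1, 2) (insufficient type-B units)
  T_g cannot run: need (2, 0, 3) vs free (5, 1, 2) (insufficient type-B units)
Post-grant, the permanently blocked set is T_e and T_g.


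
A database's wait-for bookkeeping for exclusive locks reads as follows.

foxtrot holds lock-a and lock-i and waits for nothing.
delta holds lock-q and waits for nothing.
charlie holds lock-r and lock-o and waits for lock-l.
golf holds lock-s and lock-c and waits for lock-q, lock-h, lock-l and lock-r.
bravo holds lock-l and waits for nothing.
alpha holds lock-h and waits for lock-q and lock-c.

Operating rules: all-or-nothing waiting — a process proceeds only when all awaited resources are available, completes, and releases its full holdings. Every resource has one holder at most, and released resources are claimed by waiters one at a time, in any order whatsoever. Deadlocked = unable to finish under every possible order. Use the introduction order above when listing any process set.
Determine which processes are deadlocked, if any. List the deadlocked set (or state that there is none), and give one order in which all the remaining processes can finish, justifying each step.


Deadlocked: golf and alpha.
Key observation: the knot is the closed ring of waits golf -> alpha -> golf; no other process is dragged down with it.
One completion order for the rest: bravo, foxtrot, delta, charlie.
Verifying each step:
  bravo: no waits; runs immediately, freeing lock-l
  foxtrot: no waits; runs immediately, freeing lock-a and lock-i
  delta: no waits; runs immediately, freeing lock-q
  run charlie (all its waits — lock-l — are resolved); releases lock-r and lock-o


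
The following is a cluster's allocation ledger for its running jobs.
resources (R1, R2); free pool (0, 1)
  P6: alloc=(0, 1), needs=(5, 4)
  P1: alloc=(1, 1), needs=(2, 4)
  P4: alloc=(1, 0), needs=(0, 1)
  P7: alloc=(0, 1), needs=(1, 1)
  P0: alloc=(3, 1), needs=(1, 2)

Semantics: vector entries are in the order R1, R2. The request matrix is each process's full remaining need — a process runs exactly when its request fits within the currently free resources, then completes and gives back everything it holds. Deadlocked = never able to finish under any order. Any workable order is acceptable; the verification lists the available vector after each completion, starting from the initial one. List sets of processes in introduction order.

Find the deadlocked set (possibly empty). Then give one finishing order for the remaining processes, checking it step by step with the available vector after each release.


The deadlocked set is P6 and P1.
Key observation: after P4, P7, P0 complete, (4, 3) is the best the pool ever gets, yet each leftover process wants more R2.
A valid finishing order for the others: P4, P7, P0. Verifying each step:
  pool = (0, 1)
  P4: need (0, 1) fits (0, 1); releases (1, 0), pool now (1, 1)
  P7: need (1, 1) fits (1, 1); releases (0, 1), pool now (1, 2)
  P0: need (1, 2) fits (1, 2); releases (3, 1), pool now (4, 3)
None of the blocked processes ever fits:
  blocked: P6 wants (5, 4), pool (4, 3) — not enough R1 and R2
  blocked: P1 wants (2, 4), pool (4, 3) — not enough R2


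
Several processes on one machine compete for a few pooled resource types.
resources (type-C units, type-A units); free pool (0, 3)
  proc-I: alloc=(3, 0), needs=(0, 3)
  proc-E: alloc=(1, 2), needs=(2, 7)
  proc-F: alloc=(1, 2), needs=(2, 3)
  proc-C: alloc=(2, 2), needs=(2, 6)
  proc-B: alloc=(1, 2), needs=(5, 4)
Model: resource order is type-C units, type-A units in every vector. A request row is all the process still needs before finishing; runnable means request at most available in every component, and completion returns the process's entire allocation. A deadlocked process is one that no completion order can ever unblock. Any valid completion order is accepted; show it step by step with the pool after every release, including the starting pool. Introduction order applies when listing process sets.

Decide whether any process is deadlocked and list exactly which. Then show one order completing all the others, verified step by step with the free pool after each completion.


Deadlocked: proc-E, proc-C and proc-B.
Key observation: after proc-I, proc-F the pool peaks at (4, 5), and each blocked process is short somewhere: proc-E on type-A units; proc-C on type-A units; proc-B on type-C units.
The rest can finish in the order proc-I, proc-F. Verifying each step:
  pool = (0, 3)
  proc-I: need (0, 3) fits (0, 3); releases (3, 0), pool now (3, 3)
  proc-F: need (2, 3) fits (3, 3); releases (1, 2), pool now (4, 5)
The blocked processes can never fit:
  proc-E cannot run: need (2, 7) vs free (4, 5) (insufficient type-A units)
  proc-C cannot run: need (2, 6) vs free (4, 5) (insufficient type-A units)
  proc-B cannot run: need (5, 4) vs free (4, 5) (insufficient type-C units)


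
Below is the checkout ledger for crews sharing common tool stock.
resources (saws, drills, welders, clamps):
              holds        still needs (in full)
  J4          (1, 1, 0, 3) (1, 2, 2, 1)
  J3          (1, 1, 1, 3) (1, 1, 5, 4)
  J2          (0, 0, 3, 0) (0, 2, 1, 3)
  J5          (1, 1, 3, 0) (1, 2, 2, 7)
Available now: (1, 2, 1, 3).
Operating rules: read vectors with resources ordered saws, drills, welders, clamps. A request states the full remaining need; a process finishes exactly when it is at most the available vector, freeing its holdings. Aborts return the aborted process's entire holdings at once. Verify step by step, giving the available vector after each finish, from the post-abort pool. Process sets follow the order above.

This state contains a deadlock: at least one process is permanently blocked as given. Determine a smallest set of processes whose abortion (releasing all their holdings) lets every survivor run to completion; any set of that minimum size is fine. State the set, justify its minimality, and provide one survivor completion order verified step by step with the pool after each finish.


Abort J5.
Key observation: the returned (1, 1, 3, 0) from J5 is what brings J3 — unrunnable before, under any order — into play at step 3.
Minimality: the empty abort set fails — the state is deadlocked as it stands.
Survivors finish in the order: J4, J2, J3. Check, step by step (pool after the aborts first):
  pool = (2, 3, 4, 3)
  J4 needs (1, 2, 2, 1) <= (2, 3, 4, 3) -> finishes; pool += (1, 1, 0, 3) = (3, 4, 4, 6)
  J2 needs (0, 2, 1, 3) <= (3, 4, 4, 6) -> finishes; pool += (0, 0, 3, 0) = (3, 4, 7, 6)
  J3 needs (1, 1, 5, 4) <= (3, 4, 7, 6) -> finishes; pool += (1, 1, 1, 3) = (4, 5, 8, 9)


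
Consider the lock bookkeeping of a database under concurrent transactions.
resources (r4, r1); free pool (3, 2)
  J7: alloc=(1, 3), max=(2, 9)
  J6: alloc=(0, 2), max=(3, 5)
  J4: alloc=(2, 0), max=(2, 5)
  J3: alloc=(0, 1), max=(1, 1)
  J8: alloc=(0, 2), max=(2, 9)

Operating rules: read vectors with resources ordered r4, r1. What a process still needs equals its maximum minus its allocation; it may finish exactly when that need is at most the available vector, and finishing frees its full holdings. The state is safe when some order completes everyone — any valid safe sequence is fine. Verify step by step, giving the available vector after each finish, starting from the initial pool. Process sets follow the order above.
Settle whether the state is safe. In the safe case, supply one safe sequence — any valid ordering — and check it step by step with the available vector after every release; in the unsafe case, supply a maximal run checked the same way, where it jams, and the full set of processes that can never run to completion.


The state is UNSAFE.
Key observation: r1 is the bottleneck — with J3, J6, J4 done the pool holds (5, 5), short of every remaining need.
Going as far as possible: J3, J6, J4; after that, nothing fits. Step-by-step check:
  pool = (3, 2)
  J3: need (1, 0) fits (3, 2); releases (0, 1), pool now (3, 3)
  J6: need (3, 3) fits (3, 3); releases (0, 2), pool now (3, 5)
  J4: need (0, 5) fits (3, 5); releases (2, 0), pool now (5, 5)
  J7 cannot run: need (1, 6) vs free (5, 5) (insufficient r1)
  J8 cannot run: need (2, 7) vs free (5, 5) (insufficient r1)
Permanently blocked: J7 and J8.


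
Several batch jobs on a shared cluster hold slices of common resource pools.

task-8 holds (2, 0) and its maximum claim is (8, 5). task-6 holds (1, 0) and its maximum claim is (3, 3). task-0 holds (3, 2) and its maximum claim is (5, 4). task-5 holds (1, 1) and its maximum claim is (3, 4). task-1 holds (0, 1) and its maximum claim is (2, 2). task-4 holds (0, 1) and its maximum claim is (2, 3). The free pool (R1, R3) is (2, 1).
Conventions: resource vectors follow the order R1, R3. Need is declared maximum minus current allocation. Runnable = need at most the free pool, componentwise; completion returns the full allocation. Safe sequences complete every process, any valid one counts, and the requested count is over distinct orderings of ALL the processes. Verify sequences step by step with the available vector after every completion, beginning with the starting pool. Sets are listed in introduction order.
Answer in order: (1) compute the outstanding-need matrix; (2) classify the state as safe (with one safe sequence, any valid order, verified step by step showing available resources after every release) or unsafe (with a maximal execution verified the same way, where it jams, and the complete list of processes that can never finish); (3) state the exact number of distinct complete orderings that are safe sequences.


(1) Outstanding need per process (order R1, R3):
  task-8: (6, 5)
  task-6: (2, 3)
  task-0: (2, 2)
  task-5: (2, 3)
  task-1: (2, 1)
  task-4: (2, 2)
(2) The state is SAFE; one workable sequence: task-1, task-0, task-6, task-5, task-4, task-8.
Key observation: the first exact fit in this order is task-1 — it needs (2, 1) with (2, 1) free, meeting a requested resource to the last unit.
Walking it through:
  pool = (2, 1)
  run task-1 (needs (2, 1), free (2, 1)); after release of (0, 1) the pool is (2, 2)
  run task-0 (needs (2, 2), free (2, 2)); after release of (3, 2) the pool is (5, 4)
  run task-6 (needs (2, 3), free (5, 4)); after release of (1, 0) the pool is (6, 4)
  run task-5 (needs (2, 3), free (6, 4)); after release of (1, 1) the pool is (7, 5)
  run task-4 (needs (2, 2), free (7, 5)); after release of (0, 1) the pool is (7, 6)
  run task-8 (needs (6, 5), free (7, 6)); after release of (2, 0) the pool is (9, 6)
(3) Exactly 24 of the possible complete orderings are safe sequences.


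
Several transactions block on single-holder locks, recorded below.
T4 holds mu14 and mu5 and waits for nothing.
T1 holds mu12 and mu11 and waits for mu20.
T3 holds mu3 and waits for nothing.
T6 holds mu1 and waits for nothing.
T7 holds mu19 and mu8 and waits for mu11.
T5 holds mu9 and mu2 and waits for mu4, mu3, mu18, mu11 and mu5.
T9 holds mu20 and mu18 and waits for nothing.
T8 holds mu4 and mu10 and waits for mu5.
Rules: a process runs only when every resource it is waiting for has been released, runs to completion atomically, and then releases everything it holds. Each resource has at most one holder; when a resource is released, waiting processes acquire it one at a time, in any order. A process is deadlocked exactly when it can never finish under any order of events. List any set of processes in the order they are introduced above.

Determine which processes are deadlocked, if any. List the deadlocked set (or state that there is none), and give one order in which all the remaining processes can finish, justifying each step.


The deadlocked set is empty.
Key observation: the waits form no ring: some process can always run, and its releases unblock the others one by one.
A valid finishing order for the others: T9, T1, T4, T6, T3, T8, T5, T7.
Verifying each step:
  run T9 (it waits on nothing); releases mu20 and mu18
  T1: everything it awaited (mu20) is free; runs, freeing mu12 and mu11
  run T4 (it waits on nothing); releases mu14 and mu5
  run T6 (it waits on nothing); releases mu1
  run T3 (it waits on nothing); releases mu3
  T8: everything it awaited (mu5) is free; runs, freeing mu4 and mu10
  T5: everything it awaited (mu4, mu3, mu18, mu11 and mu5) is free; runs, freeing mu9 and mu2
  T7: everything it awaited (mu11) is free; runs, freeing mu19 and mu8


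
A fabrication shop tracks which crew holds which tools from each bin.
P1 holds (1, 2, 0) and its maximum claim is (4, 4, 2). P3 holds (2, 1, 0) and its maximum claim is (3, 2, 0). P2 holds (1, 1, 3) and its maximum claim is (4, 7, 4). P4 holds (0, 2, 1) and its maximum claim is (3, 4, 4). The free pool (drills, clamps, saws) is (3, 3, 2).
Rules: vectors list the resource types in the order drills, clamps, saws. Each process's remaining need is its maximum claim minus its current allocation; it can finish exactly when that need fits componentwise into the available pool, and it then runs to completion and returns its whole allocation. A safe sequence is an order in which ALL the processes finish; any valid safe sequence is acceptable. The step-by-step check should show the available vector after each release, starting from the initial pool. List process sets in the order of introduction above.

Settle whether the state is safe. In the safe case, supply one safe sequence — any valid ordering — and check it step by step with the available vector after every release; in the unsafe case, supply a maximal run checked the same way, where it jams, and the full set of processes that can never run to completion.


SAFE, for example via the order P1, P3, P2, P4.
Key observation: P1 is the earliest step where a requested resource binds exactly: need (3, 2, 2), pool (3, 3, 2) at its turn.
Verifying each step:
  pool = (3, 3, 2)
  P1: need (3, 2, 2) fits (3, 3, 2); releases (1, 2, 0), pool now (4, 5, 2)
  P3: need (1, 1, 0) fits (4, 5, 2); releases (2, 1, 0), pool now (6, 6, 2)
  P2: need (3, 6, 1) fits (6, 6, 2); releases (1, 1, 3), pool now (7, 7, 5)
  P4: need (3, 2, 3) fits (7, 7, 5); releases (0, 2, 1), pool now (7, 9, 6)


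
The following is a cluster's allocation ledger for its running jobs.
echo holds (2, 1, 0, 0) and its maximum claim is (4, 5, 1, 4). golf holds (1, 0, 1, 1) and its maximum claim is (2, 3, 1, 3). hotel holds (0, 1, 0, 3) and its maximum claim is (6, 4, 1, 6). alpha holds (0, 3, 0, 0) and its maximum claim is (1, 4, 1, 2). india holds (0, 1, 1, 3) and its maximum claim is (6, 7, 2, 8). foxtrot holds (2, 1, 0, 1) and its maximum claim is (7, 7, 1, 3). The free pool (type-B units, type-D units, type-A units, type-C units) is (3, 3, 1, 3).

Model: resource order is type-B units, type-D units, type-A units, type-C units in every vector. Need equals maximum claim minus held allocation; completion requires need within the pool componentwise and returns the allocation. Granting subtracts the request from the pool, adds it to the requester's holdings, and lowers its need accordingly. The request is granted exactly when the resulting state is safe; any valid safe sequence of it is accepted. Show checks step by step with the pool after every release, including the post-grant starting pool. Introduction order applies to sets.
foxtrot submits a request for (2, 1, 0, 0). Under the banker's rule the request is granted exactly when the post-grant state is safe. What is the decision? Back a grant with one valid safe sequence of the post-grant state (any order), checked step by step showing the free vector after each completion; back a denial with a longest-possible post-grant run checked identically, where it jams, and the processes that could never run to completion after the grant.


GRANT. The post-grant state is safe; one safe sequence: alpha, golf, echo, foxtrot, hotel, india.
Key observation: (1, 2, 1, 3) free after granting still covers alpha first, and each release covers the next.
Step-by-step check of the post-grant state:
  pool = (1, 2, 1, 3)
  alpha needs (1, 1, 1, 2) <= (1, 2, 1, 3) -> finishes; pool += (0, 3, 0, 0) = (1, 5, 1, 3)
  golf needs (1, 3, 0, 2) <= (1, 5, 1, 3) -> finishes; pool += (1, 0, 1, 1) = (2, 5, 2, 4)
  echo needs (2, 4, 1, 4) <= (2, 5, 2, 4) -> finishes; pool += (2, 1, 0, 0) = (4, 6, 2, 4)
  foxtrot needs (3, 5, 1, 2) <= (4, 6, 2, 4) -> finishes; pool += (4, 2, 0, 1) = (8, 8, 2, 5)
  hotel needs (6, 3, 1, 3) <= (8, 8, 2, 5) -> finishes; pool += (0, 1, 0, 3) = (8, 9, 2, 8)
  india needs (6, 6, 1, 5) <= (8, 9, 2, 8) -> finishes; pool += (0, 1, 1, 3) = (8, 10, 3, 11)


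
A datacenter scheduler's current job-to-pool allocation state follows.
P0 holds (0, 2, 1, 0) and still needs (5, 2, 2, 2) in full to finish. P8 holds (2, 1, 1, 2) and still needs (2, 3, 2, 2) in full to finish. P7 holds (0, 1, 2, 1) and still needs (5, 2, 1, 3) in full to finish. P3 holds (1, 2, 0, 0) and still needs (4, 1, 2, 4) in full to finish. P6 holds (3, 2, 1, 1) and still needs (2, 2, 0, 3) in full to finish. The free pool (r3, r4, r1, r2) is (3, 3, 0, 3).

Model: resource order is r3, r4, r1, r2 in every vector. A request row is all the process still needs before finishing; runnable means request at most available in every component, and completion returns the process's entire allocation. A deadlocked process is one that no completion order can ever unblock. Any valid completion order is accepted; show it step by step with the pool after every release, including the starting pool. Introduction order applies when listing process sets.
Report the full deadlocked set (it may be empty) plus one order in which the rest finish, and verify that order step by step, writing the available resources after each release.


Nothing here is deadlocked.
Key observation: P6 leads a chain of completions in which each release enables another process.
The rest can finish in the order P6, P7, P8, P3, P0. Step-by-step check:
  pool = (3, 3, 0, 3)
  P6 needs (2, 2, 0, 3) <= (3, 3, 0, 3) -> finishes; pool += (3, 2, 1, 1) = (6, 5, 1, 4)
  P7 needs (5, 2, 1, 3) <= (6, 5, 1, 4) -> finishes; pool += (0, 1, 2, 1) = (6, 6, 3, 5)
  P8 needs (2, 3, 2, 2) <= (6, 6, 3, 5) -> finishes; pool += (2, 1, 1, 2) = (8, 7, 4, 7)
  P3 needs (4, 1, 2, 4) <= (8, 7, 4, 7) -> finishes; pool += (1, 2, 0, 0) = (9, 9, 4, 7)
  P0 needs (5, 2, 2, 2) <= (9, 9, 4, 7) -> finishes; pool += (0, 2, 1, 0) = (9, 11, 5, 7)


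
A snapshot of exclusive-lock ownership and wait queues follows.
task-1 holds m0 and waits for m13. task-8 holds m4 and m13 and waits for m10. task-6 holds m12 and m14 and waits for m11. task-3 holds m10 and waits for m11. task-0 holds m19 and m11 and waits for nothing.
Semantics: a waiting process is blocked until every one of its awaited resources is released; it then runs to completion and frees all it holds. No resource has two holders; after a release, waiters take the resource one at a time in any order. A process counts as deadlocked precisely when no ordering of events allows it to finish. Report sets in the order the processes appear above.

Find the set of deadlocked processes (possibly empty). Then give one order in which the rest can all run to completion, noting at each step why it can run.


Nothing here is deadlocked.
Key observation: the wait graph is acyclic; completion cascades from the unblocked processes through everyone else.
A valid finishing order for the others: task-0, task-6, task-3, task-8, task-1.
Check, step by step:
  task-0: no waits; runs immediately, freeing m19 and m11
  task-6: everything it awaited (m11) is free; runs, freeing m12 and m14
  task-3: everything it awaited (m11) is free; runs, freeing m10
  task-8: everything it awaited (m10) is free; runs, freeing m4 and m13
  task-1: everything it awaited (m13) is free; runs, freeing m0


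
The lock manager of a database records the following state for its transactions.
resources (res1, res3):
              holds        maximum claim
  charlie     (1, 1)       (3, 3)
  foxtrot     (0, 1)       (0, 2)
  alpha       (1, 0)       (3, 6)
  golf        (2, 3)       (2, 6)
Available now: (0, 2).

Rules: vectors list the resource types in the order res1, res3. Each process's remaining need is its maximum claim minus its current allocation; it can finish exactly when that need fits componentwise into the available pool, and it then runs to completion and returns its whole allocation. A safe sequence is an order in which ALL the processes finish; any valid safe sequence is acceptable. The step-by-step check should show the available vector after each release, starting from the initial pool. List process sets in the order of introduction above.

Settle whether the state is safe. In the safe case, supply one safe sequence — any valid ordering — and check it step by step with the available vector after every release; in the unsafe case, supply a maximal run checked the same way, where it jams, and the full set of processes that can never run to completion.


SAFE — a valid safe sequence is foxtrot, golf, alpha, charlie.
Key observation: at golf the run first touches a limit — (0, 3) against (0, 3), exact on a resource it actually requests.
Verifying each step:
  pool = (0, 2)
  run foxtrot (needs (0, 1), free (0, 2)); after release of (0, 1) the pool is (0, 3)
  run golf (needs (0, 3), free (0, 3)); after release of (2, 3) the pool is (2, 6)
  run alpha (needs (2, 6), free (2, 6)); after release of (1, 0) the pool is (3, 6)
  run charlie (needs (2, 2), free (3, 6)); after release of (1, 1) the pool is (4, 7)


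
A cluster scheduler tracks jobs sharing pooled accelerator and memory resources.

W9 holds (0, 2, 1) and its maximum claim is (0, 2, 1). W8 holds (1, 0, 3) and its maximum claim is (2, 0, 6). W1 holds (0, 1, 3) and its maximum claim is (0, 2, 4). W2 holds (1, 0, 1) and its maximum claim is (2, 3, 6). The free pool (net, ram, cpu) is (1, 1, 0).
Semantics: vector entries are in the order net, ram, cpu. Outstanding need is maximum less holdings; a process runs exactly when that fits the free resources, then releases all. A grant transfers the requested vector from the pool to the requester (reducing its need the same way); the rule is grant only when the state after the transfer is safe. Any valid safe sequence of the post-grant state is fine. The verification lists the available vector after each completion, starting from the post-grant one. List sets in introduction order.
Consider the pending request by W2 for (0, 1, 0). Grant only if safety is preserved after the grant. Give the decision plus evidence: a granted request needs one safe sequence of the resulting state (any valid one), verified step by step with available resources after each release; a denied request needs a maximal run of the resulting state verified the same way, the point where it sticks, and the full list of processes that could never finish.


GRANT. The post-grant state is safe; one safe sequence: W9, W1, W8, W2.
Key observation: after the grant the pool drops to (1, 0, 0), which still lets W9 finish first and unwind the rest.
Step-by-step check of the post-grant state:
  pool = (1, 0, 0)
  W9: need (0, 0, 0) fits (1, 0, 0); releases (0, 2, 1), pool now (1, 2, 1)
  W1: need (0, 1, 1) fits (1, 2, 1); releases (0, 1, 3), pool now (1, 3, 4)
  W8: need (1, 0, 3) fits (1, 3, 4); releases (1, 0, 3), pool now (2, 3, 7)
  W2: need (1, 2, 5) fits (2, 3, 7); releases (1, 1, 1), pool now (3, 4, 8)


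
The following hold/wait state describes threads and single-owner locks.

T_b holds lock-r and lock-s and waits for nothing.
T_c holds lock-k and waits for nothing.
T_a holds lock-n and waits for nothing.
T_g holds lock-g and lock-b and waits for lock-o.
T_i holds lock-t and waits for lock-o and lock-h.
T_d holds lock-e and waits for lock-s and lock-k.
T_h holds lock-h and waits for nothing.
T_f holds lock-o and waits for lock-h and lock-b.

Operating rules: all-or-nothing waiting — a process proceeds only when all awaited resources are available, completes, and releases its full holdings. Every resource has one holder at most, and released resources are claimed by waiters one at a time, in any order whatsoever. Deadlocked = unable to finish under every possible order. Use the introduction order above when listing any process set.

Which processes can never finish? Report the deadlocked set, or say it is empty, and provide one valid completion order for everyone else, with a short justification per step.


The deadlocked set is T_g, T_i and T_f.
Key observation: T_g -> T_f -> T_g is a circular wait — nothing in it can go first; T_i waits into the deadlock from upstream.
One completion order for the rest: T_b, T_c, T_a, T_h, T_d.
Step-by-step check:
  run T_b (it waits on nothing); releases lock-r and lock-s
  run T_c (it waits on nothing); releases lock-k
  run T_a (it waits on nothing); releases lock-n
  run T_h (it waits on nothing); releases lock-h
  run T_d (all its waits — lock-s and lock-k — are resolved); releases lock-e


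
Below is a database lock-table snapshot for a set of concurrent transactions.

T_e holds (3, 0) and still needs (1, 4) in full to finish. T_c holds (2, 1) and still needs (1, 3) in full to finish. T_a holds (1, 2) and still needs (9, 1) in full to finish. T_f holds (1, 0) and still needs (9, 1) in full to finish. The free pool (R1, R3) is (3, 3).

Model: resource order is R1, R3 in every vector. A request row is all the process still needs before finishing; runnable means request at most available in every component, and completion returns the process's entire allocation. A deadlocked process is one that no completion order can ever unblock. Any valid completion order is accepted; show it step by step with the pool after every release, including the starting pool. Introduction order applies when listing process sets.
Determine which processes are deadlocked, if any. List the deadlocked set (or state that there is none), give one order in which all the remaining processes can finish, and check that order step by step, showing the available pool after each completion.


The deadlocked set is T_a and T_f.
Key observation: the pool after T_c, T_e is (8, 4); every surviving request exceeds it in R1, so progress ends there.
A valid finishing order for the others: T_c, T_e. Step-by-step check:
  pool = (3, 3)
  T_c: need (1, 3) fits (3, 3); releases (2, 1), pool now (5, 4)
  T_e: need (1, 4) fits (5, 4); releases (3, 0), pool now (8, 4)
The blocked processes can never fit:
  T_a cannot run: need (9, 1) vs free (8, 4) (insufficient R1)
  T_f cannot run: need (9, 1) vs free (8, 4) (insufficient R1)


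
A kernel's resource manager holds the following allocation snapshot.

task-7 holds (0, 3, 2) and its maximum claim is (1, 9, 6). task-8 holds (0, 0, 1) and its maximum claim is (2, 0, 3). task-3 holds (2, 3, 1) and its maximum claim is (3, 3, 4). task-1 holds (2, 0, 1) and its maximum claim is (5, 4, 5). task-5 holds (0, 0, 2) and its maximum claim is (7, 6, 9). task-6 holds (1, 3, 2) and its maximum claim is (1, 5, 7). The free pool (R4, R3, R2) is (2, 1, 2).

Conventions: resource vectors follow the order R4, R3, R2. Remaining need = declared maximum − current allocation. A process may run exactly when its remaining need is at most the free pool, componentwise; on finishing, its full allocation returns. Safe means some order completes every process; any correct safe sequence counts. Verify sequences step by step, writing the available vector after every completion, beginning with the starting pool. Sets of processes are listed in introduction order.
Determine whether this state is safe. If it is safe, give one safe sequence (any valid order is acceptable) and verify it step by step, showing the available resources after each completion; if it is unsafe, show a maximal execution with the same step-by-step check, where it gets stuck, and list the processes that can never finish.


The state is SAFE; one workable sequence: task-8, task-3, task-1, task-6, task-5, task-7.
Key observation: the order's first zero-slack moment is task-8 ((2, 0, 2) needed, (2, 1, 2) free — a requested resource with nothing to spare).
Step-by-step check:
  pool = (2, 1, 2)
  task-8 needs (2, 0, 2) <= (2, 1, 2) -> finishes; pool += (0, 0, 1) = (2, 1, 3)
  task-3 needs (1, 0, 3) <= (2, 1, 3) -> finishes; pool += (2, 3, 1) = (4, 4, 4)
  task-1 needs (3, 4, 4) <= (4, 4, 4) -> finishes; pool += (2, 0, 1) = (6, 4, 5)
  task-6 needs (0, 2, 5) <= (6, 4, 5) -> finishes; pool += (1, 3, 2) = (7, 7, 7)
  task-5 needs (7, 6, 7) <= (7, 7, 7) -> finishes; pool += (0, 0, 2) = (7, 7, 9)
  task-7 needs (1, 6, 4) <= (7, 7, 9) -> finishes; pool += (0, 3, 2) = (7, 10, 11)
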